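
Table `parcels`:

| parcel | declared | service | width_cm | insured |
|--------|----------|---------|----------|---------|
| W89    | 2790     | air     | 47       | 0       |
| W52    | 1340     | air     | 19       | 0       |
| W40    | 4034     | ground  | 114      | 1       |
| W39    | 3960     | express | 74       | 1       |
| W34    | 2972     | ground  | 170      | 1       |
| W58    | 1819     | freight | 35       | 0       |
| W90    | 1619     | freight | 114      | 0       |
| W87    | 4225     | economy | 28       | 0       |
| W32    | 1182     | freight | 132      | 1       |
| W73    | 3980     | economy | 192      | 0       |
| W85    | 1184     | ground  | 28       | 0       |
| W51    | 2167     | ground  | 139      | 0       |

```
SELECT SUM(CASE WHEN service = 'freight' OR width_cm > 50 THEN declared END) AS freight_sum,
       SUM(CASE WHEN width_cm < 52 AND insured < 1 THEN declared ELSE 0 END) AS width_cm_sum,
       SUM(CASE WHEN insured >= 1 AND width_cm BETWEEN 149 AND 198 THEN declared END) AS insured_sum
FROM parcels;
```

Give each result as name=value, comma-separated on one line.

[freight_sum: service = 'freight' OR width_cm > 50]
parcel=W89: ✗
parcel=W52: ✗
parcel=W40: ✓ → 4034
parcel=W39: ✓ → 3960
parcel=W34: ✓ → 2972
parcel=W58: ✓ → 1819
parcel=W90: ✓ → 1619
parcel=W87: ✗
parcel=W32: ✓ → 1182
parcel=W73: ✓ → 3980
parcel=W85: ✗
parcel=W51: ✓ → 2167
freight_sum = 4034 + 3960 + 2972 + 1819 + 1619 + 1182 + 3980 + 2167 = 21733
—
[width_cm_sum: width_cm < 52 AND insured < 1]
parcel=W89: ✓ → 2790
parcel=W52: ✓ → 1340
parcel=W40: ✗
parcel=W39: ✗
parcel=W34: ✗
parcel=W58: ✓ → 1819
parcel=W90: ✗
parcel=W87: ✓ → 4225
parcel=W32: ✗
parcel=W73: ✗
parcel=W85: ✓ → 1184
parcel=W51: ✗
width_cm_sum = 2790 + 1340 + 1819 + 4225 + 1184 = 11358
—
[insured_sum: insured >= 1 AND width_cm BETWEEN 149 AND 198]
parcel=W89: ✗
parcel=W52: ✗
parcel=W40: ✗
parcel=W39: ✗
parcel=W34: ✓ → 2972
parcel=W58: ✗
parcel=W90: ✗
parcel=W87: ✗
parcel=W32: ✗
parcel=W73: ✗
parcel=W85: ✗
parcel=W51: ✗
insured_sum = 2972

freight_sum=21733, width_cm_sum=11358, insured_sum=2972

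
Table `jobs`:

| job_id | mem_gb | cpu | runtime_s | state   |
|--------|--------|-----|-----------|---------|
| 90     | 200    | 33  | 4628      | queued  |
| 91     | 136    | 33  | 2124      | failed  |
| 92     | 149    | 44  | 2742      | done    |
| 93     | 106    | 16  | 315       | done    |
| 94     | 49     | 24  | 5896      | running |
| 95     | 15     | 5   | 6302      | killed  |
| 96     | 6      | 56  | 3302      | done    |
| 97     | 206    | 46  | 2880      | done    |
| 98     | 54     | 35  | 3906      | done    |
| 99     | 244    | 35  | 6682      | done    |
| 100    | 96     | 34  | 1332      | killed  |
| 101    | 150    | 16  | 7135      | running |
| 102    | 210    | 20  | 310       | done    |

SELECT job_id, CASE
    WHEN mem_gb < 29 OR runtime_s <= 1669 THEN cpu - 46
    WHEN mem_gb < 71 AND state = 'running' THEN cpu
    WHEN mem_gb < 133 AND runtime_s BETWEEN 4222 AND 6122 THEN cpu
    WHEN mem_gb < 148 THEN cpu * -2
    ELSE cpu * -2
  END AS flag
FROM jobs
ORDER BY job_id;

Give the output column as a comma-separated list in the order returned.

job_id=90: ELSE → -66
job_id=91: mem_gb < 148 → -66
job_id=92: ELSE → -88
job_id=93: mem_gb < 29 OR runtime_s <= 1669 → -30
job_id=94: mem_gb < 71 AND state = 'running' → 24
job_id=95: mem_gb < 29 OR runtime_s <= 1669 → -41
job_id=96: mem_gb < 29 OR runtime_s <= 1669 → 10
job_id=97: ELSE → -92
job_id=98: mem_gb < 148 → -70
job_id=99: ELSE → -70
job_id=100: mem_gb < 29 OR runtime_s <= 1669 → -12
job_id=101: ELSE → -32
job_id=102: mem_gb < 29 OR runtime_s <= 1669 → -26

-66, -66, -88, -30, 24, -41, 10, -92, -70, -70, -12, -32, -26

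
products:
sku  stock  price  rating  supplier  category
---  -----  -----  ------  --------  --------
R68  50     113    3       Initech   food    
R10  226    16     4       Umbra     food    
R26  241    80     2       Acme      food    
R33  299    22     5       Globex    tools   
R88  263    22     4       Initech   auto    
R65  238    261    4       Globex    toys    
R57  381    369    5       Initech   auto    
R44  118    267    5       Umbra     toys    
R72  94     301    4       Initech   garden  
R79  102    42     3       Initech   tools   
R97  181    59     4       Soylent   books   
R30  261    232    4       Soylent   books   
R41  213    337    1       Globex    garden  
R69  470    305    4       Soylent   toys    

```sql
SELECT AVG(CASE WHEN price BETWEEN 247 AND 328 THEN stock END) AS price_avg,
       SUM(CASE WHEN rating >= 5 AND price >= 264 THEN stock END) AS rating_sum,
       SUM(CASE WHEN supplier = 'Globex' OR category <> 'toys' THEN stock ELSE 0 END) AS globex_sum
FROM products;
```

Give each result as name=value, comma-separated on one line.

price_avg=230, rating_sum=499, globex_sum=2549

[price_avg: price BETWEEN 247 AND 328]
sku=R68: ✗
sku=R10: ✗
sku=R26: ✗
sku=R33: ✗
sku=R88: ✗
sku=R65: ✓ → 238
sku=R57: ✗
sku=R44: ✓ → 118
sku=R72: ✓ → 94
sku=R79: ✗
sku=R97: ✗
sku=R30: ✗
sku=R41: ✗
sku=R69: ✓ → 470
price_avg = (238 + 118 + 94 + 470) / 4 = 230
—
[rating_sum: rating >= 5 AND price >= 264]
sku=R68: ✗
sku=R10: ✗
sku=R26: ✗
sku=R33: ✗
sku=R88: ✗
sku=R65: ✗
sku=R57: ✓ → 381
sku=R44: ✓ → 118
sku=R72: ✗
sku=R79: ✗
sku=R97: ✗
sku=R30: ✗
sku=R41: ✗
sku=R69: ✗
rating_sum = 381 + 118 = 499
—
[globex_sum: supplier = 'Globex' OR category <> 'toys']
sku=R68: ✓ → 50
sku=R10: ✓ → 226
sku=R26: ✓ → 241
sku=R33: ✓ → 299
sku=R88: ✓ → 263
sku=R65: ✓ → 238
sku=R57: ✓ → 381
sku=R44: ✗
sku=R72: ✓ → 94
sku=R79: ✓ → 102
sku=R97: ✓ → 181
sku=R30: ✓ → 261
sku=R41: ✓ → 213
sku=R69: ✗
globex_sum = 50 + 226 + 241 + 299 + 263 + 238 + 381 + 94 + 102 + 181 + 261 + 213 = 2549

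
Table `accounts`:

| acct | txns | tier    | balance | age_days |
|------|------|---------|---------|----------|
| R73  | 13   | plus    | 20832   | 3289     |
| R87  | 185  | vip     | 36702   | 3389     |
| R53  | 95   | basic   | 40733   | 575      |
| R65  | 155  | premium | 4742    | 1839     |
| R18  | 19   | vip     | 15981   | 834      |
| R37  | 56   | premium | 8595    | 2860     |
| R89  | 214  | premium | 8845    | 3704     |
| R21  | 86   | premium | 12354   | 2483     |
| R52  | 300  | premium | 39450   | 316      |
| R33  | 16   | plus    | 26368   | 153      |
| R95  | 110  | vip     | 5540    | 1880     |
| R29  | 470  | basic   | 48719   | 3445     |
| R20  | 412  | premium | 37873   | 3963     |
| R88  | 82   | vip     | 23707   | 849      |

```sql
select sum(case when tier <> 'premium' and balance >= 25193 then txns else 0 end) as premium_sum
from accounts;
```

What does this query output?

766

acct=R73: ✗
acct=R87: ✓ → 185
acct=R53: ✓ → 95
acct=R65: ✗
acct=R18: ✗
acct=R37: ✗
acct=R89: ✗
acct=R21: ✗
acct=R52: ✗
acct=R33: ✓ → 16
acct=R95: ✗
acct=R29: ✓ → 470
acct=R20: ✗
acct=R88: ✗
premium_sum = 185 + 95 + 16 + 470 = 766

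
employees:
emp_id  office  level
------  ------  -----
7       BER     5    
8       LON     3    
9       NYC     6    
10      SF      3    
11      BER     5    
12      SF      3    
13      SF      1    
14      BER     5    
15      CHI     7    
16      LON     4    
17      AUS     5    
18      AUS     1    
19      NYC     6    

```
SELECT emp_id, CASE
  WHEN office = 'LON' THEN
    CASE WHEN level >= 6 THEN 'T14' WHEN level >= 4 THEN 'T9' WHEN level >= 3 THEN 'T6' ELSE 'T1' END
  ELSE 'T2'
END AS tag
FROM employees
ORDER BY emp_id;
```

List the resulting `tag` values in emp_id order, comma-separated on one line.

emp_id=7: office='BER' → outer ELSE → T2
emp_id=8: office='LON' → inner[level >= 3] → T6
emp_id=9: office='NYC' → outer ELSE → T2
emp_id=10: office='SF' → outer ELSE → T2
emp_id=11: office='BER' → outer ELSE → T2
emp_id=12: office='SF' → outer ELSE → T2
emp_id=13: office='SF' → outer ELSE → T2
emp_id=14: office='BER' → outer ELSE → T2
emp_id=15: office='CHI' → outer ELSE → T2
emp_id=16: office='LON' → inner[level >= 4] → T9
emp_id=17: office='AUS' → outer ELSE → T2
emp_id=18: office='AUS' → outer ELSE → T2
emp_id=19: office='NYC' → outer ELSE → T2

T2, T6, T2, T2, T2, T2, T2, T2, T2, T9, T2, T2, T2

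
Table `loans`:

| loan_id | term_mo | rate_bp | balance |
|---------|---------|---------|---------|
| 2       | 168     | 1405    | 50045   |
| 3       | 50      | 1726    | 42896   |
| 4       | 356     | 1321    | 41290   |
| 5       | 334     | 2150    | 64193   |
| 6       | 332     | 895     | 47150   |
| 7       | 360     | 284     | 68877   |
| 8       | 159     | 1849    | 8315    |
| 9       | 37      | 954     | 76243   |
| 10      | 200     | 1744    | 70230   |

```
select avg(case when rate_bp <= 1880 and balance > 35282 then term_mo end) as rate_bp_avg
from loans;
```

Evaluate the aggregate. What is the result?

214.7142857143

loan_id=2: ✓ → 168
loan_id=3: ✓ → 50
loan_id=4: ✓ → 356
loan_id=5: ✗
loan_id=6: ✓ → 332
loan_id=7: ✓ → 360
loan_id=8: ✗
loan_id=9: ✓ → 37
loan_id=10: ✓ → 200
rate_bp_avg = (168 + 50 + 356 + 332 + 360 + 37 + 200) / 7 = 214.7142857143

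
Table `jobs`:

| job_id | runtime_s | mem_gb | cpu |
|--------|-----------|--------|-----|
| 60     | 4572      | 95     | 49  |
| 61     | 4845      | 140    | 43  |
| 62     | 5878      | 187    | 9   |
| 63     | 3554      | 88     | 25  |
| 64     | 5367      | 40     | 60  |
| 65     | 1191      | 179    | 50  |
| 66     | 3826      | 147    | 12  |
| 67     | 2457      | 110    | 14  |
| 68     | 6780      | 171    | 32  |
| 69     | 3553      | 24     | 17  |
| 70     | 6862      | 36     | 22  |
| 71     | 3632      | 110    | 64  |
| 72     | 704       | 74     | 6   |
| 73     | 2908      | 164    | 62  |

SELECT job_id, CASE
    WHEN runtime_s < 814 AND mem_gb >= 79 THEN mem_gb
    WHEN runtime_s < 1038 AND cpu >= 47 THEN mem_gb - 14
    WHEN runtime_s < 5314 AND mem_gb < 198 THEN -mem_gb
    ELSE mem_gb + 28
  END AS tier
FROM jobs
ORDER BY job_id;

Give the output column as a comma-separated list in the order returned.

-95, -140, 215, -88, 68, -179, -147, -110, 199, -24, 64, -110, -74, -164

job_id=60: runtime_s < 5314 AND mem_gb < 198 → -95
job_id=61: runtime_s < 5314 AND mem_gb < 198 → -140
job_id=62: ELSE → 215
job_id=63: runtime_s < 5314 AND mem_gb < 198 → -88
job_id=64: ELSE → 68
job_id=65: runtime_s < 5314 AND mem_gb < 198 → -179
job_id=66: runtime_s < 5314 AND mem_gb < 198 → -147
job_id=67: runtime_s < 5314 AND mem_gb < 198 → -110
job_id=68: ELSE → 199
job_id=69: runtime_s < 5314 AND mem_gb < 198 → -24
job_id=70: ELSE → 64
job_id=71: runtime_s < 5314 AND mem_gb < 198 → -110
job_id=72: runtime_s < 5314 AND mem_gb < 198 → -74
job_id=73: runtime_s < 5314 AND mem_gb < 198 → -164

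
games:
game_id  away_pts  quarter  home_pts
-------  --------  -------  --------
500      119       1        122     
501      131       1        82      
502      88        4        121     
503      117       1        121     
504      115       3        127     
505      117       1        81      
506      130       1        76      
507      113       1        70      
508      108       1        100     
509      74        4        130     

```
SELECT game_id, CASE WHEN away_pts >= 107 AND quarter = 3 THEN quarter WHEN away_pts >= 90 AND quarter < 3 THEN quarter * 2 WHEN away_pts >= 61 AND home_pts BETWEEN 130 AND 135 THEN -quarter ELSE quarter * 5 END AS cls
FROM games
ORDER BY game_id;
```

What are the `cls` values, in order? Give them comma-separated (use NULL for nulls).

2, 2, 20, 2, 3, 2, 2, 2, 2, -4

game_id=500: away_pts >= 90 AND quarter < 3 → 2
game_id=501: away_pts >= 90 AND quarter < 3 → 2
game_id=502: ELSE → 20
game_id=503: away_pts >= 90 AND quarter < 3 → 2
game_id=504: away_pts >= 107 AND quarter = 3 → 3
game_id=505: away_pts >= 90 AND quarter < 3 → 2
game_id=506: away_pts >= 90 AND quarter < 3 → 2
game_id=507: away_pts >= 90 AND quarter < 3 → 2
game_id=508: away_pts >= 90 AND quarter < 3 → 2
game_id=509: away_pts >= 61 AND home_pts BETWEEN 130 AND 135 → -4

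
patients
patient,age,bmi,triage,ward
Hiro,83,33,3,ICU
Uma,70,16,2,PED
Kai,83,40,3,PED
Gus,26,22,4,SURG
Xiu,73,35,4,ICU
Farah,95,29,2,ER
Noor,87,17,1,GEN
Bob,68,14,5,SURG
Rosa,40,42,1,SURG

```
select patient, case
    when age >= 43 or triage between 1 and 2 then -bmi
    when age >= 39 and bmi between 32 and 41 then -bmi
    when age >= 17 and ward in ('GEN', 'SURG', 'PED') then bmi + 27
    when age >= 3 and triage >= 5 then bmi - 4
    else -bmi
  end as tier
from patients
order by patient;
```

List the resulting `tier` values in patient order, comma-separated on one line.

patient=Bob: age >= 43 or triage between 1 and 2 → -14
patient=Farah: age >= 43 or triage between 1 and 2 → -29
patient=Gus: age >= 17 and ward in ('GEN', 'SURG', 'PED') → 49
patient=Hiro: age >= 43 or triage between 1 and 2 → -33
patient=Kai: age >= 43 or triage between 1 and 2 → -40
patient=Noor: age >= 43 or triage between 1 and 2 → -17
patient=Rosa: age >= 43 or triage between 1 and 2 → -42
patient=Uma: age >= 43 or triage between 1 and 2 → -16
patient=Xiu: age >= 43 or triage between 1 and 2 → -35

-14, -29, 49, -33, -40, -17, -42, -16, -35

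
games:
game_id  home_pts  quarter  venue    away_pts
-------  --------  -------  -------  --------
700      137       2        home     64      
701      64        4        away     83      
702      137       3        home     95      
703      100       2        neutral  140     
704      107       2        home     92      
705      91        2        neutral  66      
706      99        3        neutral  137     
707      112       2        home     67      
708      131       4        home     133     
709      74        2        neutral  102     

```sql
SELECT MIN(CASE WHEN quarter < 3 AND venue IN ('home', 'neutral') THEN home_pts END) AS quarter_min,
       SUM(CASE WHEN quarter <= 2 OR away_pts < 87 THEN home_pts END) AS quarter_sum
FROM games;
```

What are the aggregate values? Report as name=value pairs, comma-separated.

[quarter_min: quarter < 3 AND venue IN ('home', 'neutral')]
game_id=700: ✓ → 137
game_id=701: ✗
game_id=702: ✗
game_id=703: ✓ → 100
game_id=704: ✓ → 107
game_id=705: ✓ → 91
game_id=706: ✗
game_id=707: ✓ → 112
game_id=708: ✗
game_id=709: ✓ → 74
quarter_min = MIN(137, 100, 107, 91, 112, 74) = 74
—
[quarter_sum: quarter <= 2 OR away_pts < 87]
game_id=700: ✓ → 137
game_id=701: ✓ → 64
game_id=702: ✗
game_id=703: ✓ → 100
game_id=704: ✓ → 107
game_id=705: ✓ → 91
game_id=706: ✗
game_id=707: ✓ → 112
game_id=708: ✗
game_id=709: ✓ → 74
quarter_sum = 137 + 64 + 100 + 107 + 91 + 112 + 74 = 685

quarter_min=74, quarter_sum=685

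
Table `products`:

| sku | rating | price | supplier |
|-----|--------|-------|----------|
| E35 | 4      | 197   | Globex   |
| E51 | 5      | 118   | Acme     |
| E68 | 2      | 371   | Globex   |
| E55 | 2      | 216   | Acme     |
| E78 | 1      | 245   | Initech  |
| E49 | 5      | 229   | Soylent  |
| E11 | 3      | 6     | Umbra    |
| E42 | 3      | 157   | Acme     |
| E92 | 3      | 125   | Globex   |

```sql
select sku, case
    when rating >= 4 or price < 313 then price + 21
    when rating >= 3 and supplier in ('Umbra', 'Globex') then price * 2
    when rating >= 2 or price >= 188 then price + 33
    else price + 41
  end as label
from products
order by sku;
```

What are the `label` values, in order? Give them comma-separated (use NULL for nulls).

27, 218, 178, 250, 139, 237, 404, 266, 146

sku=E11: rating >= 4 or price < 313 → 27
sku=E35: rating >= 4 or price < 313 → 218
sku=E42: rating >= 4 or price < 313 → 178
sku=E49: rating >= 4 or price < 313 → 250
sku=E51: rating >= 4 or price < 313 → 139
sku=E55: rating >= 4 or price < 313 → 237
sku=E68: rating >= 2 or price >= 188 → 404
sku=E78: rating >= 4 or price < 313 → 266
sku=E92: rating >= 4 or price < 313 → 146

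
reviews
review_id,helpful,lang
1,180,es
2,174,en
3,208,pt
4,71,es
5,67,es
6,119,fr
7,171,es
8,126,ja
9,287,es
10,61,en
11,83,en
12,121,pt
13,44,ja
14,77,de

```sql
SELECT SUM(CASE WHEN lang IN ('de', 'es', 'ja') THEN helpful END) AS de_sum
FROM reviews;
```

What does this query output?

1023

review_id=1: ✓ → 180
review_id=2: ✗
review_id=3: ✗
review_id=4: ✓ → 71
review_id=5: ✓ → 67
review_id=6: ✗
review_id=7: ✓ → 171
review_id=8: ✓ → 126
review_id=9: ✓ → 287
review_id=10: ✗
review_id=11: ✗
review_id=12: ✗
review_id=13: ✓ → 44
review_id=14: ✓ → 77
de_sum = 180 + 71 + 67 + 171 + 126 + 287 + 44 + 77 = 1023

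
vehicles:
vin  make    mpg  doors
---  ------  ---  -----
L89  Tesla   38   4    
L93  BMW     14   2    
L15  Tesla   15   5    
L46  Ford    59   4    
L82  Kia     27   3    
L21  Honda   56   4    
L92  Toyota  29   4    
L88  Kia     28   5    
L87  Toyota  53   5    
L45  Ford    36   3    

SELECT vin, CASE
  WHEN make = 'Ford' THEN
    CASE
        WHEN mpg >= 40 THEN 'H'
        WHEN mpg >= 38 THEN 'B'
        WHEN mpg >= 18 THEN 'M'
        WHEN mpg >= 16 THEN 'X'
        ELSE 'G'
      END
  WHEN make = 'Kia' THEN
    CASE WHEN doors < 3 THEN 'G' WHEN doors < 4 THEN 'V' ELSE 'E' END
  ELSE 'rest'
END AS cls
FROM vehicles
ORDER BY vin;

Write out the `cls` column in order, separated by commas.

rest, rest, M, H, V, rest, E, rest, rest, rest

vin=L15: make='Tesla' → outer ELSE → rest
vin=L21: make='Honda' → outer ELSE → rest
vin=L45: make='Ford' → inner[mpg >= 18] → M
vin=L46: make='Ford' → inner[mpg >= 40] → H
vin=L82: make='Kia' → inner[doors < 4] → V
vin=L87: make='Toyota' → outer ELSE → rest
vin=L88: make='Kia' → inner[ELSE] → E
vin=L89: make='Tesla' → outer ELSE → rest
vin=L92: make='Toyota' → outer ELSE → rest
vin=L93: make='BMW' → outer ELSE → rest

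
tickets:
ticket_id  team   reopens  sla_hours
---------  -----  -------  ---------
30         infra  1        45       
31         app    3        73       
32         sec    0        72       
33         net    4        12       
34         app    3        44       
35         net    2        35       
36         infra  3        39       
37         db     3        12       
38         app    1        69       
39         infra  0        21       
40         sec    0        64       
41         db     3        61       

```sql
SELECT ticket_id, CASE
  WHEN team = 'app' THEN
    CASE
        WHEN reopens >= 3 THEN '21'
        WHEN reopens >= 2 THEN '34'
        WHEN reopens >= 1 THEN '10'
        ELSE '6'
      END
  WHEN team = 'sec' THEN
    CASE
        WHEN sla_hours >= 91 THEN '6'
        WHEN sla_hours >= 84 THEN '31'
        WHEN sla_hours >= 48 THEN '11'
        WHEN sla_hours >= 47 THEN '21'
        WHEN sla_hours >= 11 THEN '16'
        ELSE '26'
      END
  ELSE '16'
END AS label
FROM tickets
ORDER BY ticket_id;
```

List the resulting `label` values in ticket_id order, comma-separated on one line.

ticket_id=30: team='infra' → outer ELSE → 16
ticket_id=31: team='app' → inner[reopens >= 3] → 21
ticket_id=32: team='sec' → inner[sla_hours >= 48] → 11
ticket_id=33: team='net' → outer ELSE → 16
ticket_id=34: team='app' → inner[reopens >= 3] → 21
ticket_id=35: team='net' → outer ELSE → 16
ticket_id=36: team='infra' → outer ELSE → 16
ticket_id=37: team='db' → outer ELSE → 16
ticket_id=38: team='app' → inner[reopens >= 1] → 10
ticket_id=39: team='infra' → outer ELSE → 16
ticket_id=40: team='sec' → inner[sla_hours >= 48] → 11
ticket_id=41: team='db' → outer ELSE → 16

16, 21, 11, 16, 21, 16, 16, 16, 10, 16, 11, 16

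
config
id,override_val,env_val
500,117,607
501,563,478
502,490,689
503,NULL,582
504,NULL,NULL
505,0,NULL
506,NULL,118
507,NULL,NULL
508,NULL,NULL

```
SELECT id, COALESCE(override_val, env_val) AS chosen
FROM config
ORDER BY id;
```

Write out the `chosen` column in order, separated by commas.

117, 563, 490, 582, NULL, 0, 118, NULL, NULL

id=500: override_val=117 → 117
id=501: override_val=563 → 563
id=502: override_val=490 → 490
id=503: override_val=NULL, env_val=582 → 582
id=504: override_val=NULL, env_val=NULL (all NULL) → NULL
id=505: override_val=0 → 0
id=506: override_val=NULL, env_val=118 → 118
id=507: override_val=NULL, env_val=NULL (all NULL) → NULL
id=508: override_val=NULL, env_val=NULL (all NULL) → NULL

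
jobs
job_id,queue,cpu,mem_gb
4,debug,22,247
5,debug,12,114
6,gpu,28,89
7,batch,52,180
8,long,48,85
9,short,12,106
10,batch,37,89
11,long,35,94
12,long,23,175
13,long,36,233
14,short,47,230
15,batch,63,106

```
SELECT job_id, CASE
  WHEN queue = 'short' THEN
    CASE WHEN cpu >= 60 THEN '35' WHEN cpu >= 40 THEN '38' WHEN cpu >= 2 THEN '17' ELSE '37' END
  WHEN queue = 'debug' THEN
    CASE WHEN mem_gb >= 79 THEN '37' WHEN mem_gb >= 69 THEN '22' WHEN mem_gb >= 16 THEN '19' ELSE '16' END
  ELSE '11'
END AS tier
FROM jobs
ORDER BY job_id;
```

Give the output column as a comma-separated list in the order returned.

37, 37, 11, 11, 11, 17, 11, 11, 11, 11, 38, 11

job_id=4: queue='debug' → inner[mem_gb >= 79] → 37
job_id=5: queue='debug' → inner[mem_gb >= 79] → 37
job_id=6: queue='gpu' → outer ELSE → 11
job_id=7: queue='batch' → outer ELSE → 11
job_id=8: queue='long' → outer ELSE → 11
job_id=9: queue='short' → inner[cpu >= 2] → 17
job_id=10: queue='batch' → outer ELSE → 11
job_id=11: queue='long' → outer ELSE → 11
job_id=12: queue='long' → outer ELSE → 11
job_id=13: queue='long' → outer ELSE → 11
job_id=14: queue='short' → inner[cpu >= 40] → 38
job_id=15: queue='batch' → outer ELSE → 11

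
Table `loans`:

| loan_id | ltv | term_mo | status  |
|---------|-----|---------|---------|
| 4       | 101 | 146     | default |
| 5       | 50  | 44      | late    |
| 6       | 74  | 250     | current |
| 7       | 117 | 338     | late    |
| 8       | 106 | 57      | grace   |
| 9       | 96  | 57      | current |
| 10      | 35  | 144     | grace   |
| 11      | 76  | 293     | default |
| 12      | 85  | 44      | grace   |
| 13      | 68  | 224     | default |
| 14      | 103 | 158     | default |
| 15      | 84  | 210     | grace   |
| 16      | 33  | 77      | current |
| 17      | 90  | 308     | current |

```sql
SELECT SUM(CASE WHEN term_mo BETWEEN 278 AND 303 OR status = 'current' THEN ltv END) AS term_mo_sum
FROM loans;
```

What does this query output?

369

loan_id=4: ✗
loan_id=5: ✗
loan_id=6: ✓ → 74
loan_id=7: ✗
loan_id=8: ✗
loan_id=9: ✓ → 96
loan_id=10: ✗
loan_id=11: ✓ → 76
loan_id=12: ✗
loan_id=13: ✗
loan_id=14: ✗
loan_id=15: ✗
loan_id=16: ✓ → 33
loan_id=17: ✓ → 90
term_mo_sum = 74 + 96 + 76 + 33 + 90 = 369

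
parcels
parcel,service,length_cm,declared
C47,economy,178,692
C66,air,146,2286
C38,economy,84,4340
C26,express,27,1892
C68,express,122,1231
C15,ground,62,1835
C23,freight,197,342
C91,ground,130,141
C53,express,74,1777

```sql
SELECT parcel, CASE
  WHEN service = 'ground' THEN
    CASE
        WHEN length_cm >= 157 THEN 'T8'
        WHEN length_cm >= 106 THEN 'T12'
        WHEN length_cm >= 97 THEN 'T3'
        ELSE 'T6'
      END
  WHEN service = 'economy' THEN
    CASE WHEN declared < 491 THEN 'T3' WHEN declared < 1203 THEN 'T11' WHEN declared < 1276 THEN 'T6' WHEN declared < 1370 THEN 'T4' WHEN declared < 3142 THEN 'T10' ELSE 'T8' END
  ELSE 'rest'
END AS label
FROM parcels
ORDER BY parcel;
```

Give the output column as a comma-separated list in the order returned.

T6, rest, rest, T8, T11, rest, rest, rest, T12

parcel=C15: service='ground' → inner[ELSE] → T6
parcel=C23: service='freight' → outer ELSE → rest
parcel=C26: service='express' → outer ELSE → rest
parcel=C38: service='economy' → inner[ELSE] → T8
parcel=C47: service='economy' → inner[declared < 1203] → T11
parcel=C53: service='express' → outer ELSE → rest
parcel=C66: service='air' → outer ELSE → rest
parcel=C68: service='express' → outer ELSE → rest
parcel=C91: service='ground' → inner[length_cm >= 106] → T12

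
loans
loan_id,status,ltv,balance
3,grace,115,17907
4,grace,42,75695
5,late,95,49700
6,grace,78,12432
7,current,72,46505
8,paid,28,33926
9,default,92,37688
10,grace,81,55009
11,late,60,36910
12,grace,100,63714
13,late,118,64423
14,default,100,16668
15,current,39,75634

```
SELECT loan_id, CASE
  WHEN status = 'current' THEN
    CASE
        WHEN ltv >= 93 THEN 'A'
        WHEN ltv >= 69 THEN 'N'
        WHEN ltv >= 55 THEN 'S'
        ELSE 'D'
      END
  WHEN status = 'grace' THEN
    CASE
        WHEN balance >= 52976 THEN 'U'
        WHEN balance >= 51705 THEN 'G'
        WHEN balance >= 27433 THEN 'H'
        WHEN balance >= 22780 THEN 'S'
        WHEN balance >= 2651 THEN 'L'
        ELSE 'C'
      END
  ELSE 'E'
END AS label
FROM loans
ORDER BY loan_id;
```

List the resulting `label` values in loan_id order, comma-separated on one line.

loan_id=3: status='grace' → inner[balance >= 2651] → L
loan_id=4: status='grace' → inner[balance >= 52976] → U
loan_id=5: status='late' → outer ELSE → E
loan_id=6: status='grace' → inner[balance >= 2651] → L
loan_id=7: status='current' → inner[ltv >= 69] → N
loan_id=8: status='paid' → outer ELSE → E
loan_id=9: status='default' → outer ELSE → E
loan_id=10: status='grace' → inner[balance >= 52976] → U
loan_id=11: status='late' → outer ELSE → E
loan_id=12: status='grace' → inner[balance >= 52976] → U
loan_id=13: status='late' → outer ELSE → E
loan_id=14: status='default' → outer ELSE → E
loan_id=15: status='current' → inner[ELSE] → D

L, U, E, L, N, E, E, U, E, U, E, E, D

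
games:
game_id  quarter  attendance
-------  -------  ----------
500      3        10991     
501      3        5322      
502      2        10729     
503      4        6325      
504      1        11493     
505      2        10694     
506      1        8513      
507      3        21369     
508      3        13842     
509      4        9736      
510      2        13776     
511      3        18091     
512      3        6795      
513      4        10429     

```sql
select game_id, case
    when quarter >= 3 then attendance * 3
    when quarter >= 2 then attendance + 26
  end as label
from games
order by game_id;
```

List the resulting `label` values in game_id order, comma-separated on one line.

game_id=500: quarter >= 3 → 32973
game_id=501: quarter >= 3 → 15966
game_id=502: quarter >= 2 → 10755
game_id=503: quarter >= 3 → 18975
game_id=504: (no match → NULL) → NULL
game_id=505: quarter >= 2 → 10720
game_id=506: (no match → NULL) → NULL
game_id=507: quarter >= 3 → 64107
game_id=508: quarter >= 3 → 41526
game_id=509: quarter >= 3 → 29208
game_id=510: quarter >= 2 → 13802
game_id=511: quarter >= 3 → 54273
game_id=512: quarter >= 3 → 20385
game_id=513: quarter >= 3 → 31287

32973, 15966, 10755, 18975, NULL, 10720, NULL, 64107, 41526, 29208, 13802, 54273, 20385, 31287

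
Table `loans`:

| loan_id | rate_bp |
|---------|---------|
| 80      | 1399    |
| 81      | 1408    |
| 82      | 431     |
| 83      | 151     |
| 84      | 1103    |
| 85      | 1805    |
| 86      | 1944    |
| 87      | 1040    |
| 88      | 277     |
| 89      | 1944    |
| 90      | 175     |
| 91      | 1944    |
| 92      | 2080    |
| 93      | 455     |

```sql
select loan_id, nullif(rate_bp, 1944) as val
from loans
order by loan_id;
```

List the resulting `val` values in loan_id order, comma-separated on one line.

1399, 1408, 431, 151, 1103, 1805, NULL, 1040, 277, NULL, 175, NULL, 2080, 455

loan_id=80: rate_bp=1399 vs 1944: differ → 1399
loan_id=81: rate_bp=1408 vs 1944: differ → 1408
loan_id=82: rate_bp=431 vs 1944: differ → 431
loan_id=83: rate_bp=151 vs 1944: differ → 151
loan_id=84: rate_bp=1103 vs 1944: differ → 1103
loan_id=85: rate_bp=1805 vs 1944: differ → 1805
loan_id=86: rate_bp=1944 vs 1944: equal → NULL
loan_id=87: rate_bp=1040 vs 1944: differ → 1040
loan_id=88: rate_bp=277 vs 1944: differ → 277
loan_id=89: rate_bp=1944 vs 1944: equal → NULL
loan_id=90: rate_bp=175 vs 1944: differ → 175
loan_id=91: rate_bp=1944 vs 1944: equal → NULL
loan_id=92: rate_bp=2080 vs 1944: differ → 2080
loan_id=93: rate_bp=455 vs 1944: differ → 455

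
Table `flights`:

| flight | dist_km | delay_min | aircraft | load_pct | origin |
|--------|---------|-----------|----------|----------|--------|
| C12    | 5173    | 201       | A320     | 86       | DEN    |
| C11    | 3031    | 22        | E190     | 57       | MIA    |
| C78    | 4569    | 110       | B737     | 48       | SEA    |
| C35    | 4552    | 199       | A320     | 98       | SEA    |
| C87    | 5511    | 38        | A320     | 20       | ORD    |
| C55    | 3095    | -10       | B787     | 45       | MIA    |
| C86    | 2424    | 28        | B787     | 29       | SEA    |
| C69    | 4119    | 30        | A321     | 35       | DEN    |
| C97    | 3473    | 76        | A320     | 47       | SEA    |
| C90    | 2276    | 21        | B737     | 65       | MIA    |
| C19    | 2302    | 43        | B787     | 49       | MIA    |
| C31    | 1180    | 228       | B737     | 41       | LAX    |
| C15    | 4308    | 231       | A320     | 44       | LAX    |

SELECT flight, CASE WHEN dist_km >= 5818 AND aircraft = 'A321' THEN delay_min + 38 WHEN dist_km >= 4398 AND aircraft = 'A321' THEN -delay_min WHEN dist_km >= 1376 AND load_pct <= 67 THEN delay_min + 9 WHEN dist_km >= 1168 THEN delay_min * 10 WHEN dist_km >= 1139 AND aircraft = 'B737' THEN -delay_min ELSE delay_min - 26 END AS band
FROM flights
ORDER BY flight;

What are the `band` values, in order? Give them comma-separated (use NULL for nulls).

31, 2010, 240, 52, 2280, 1990, -1, 39, 119, 37, 47, 30, 85

flight=C11: dist_km >= 1376 AND load_pct <= 67 → 31
flight=C12: dist_km >= 1168 → 2010
flight=C15: dist_km >= 1376 AND load_pct <= 67 → 240
flight=C19: dist_km >= 1376 AND load_pct <= 67 → 52
flight=C31: dist_km >= 1168 → 2280
flight=C35: dist_km >= 1168 → 1990
flight=C55: dist_km >= 1376 AND load_pct <= 67 → -1
flight=C69: dist_km >= 1376 AND load_pct <= 67 → 39
flight=C78: dist_km >= 1376 AND load_pct <= 67 → 119
flight=C86: dist_km >= 1376 AND load_pct <= 67 → 37
flight=C87: dist_km >= 1376 AND load_pct <= 67 → 47
flight=C90: dist_km >= 1376 AND load_pct <= 67 → 30
flight=C97: dist_km >= 1376 AND load_pct <= 67 → 85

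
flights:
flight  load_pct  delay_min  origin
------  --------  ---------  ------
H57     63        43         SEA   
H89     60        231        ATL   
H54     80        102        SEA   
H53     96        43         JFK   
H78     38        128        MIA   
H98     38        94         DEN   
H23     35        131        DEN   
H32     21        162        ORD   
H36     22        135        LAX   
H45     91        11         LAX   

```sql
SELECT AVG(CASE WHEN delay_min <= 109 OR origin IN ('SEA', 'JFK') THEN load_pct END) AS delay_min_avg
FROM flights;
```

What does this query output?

flight=H57: ✓ → 63
flight=H89: ✗
flight=H54: ✓ → 80
flight=H53: ✓ → 96
flight=H78: ✗
flight=H98: ✓ → 38
flight=H23: ✗
flight=H32: ✗
flight=H36: ✗
flight=H45: ✓ → 91
delay_min_avg = (63 + 80 + 96 + 38 + 91) / 5 = 73.6

73.6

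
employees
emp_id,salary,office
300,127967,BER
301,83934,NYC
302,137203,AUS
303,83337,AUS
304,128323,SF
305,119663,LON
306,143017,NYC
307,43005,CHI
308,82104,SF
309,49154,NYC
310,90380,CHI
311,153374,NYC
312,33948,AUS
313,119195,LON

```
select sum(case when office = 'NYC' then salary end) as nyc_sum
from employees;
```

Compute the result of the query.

emp_id=300: ✗
emp_id=301: ✓ → 83934
emp_id=302: ✗
emp_id=303: ✗
emp_id=304: ✗
emp_id=305: ✗
emp_id=306: ✓ → 143017
emp_id=307: ✗
emp_id=308: ✗
emp_id=309: ✓ → 49154
emp_id=310: ✗
emp_id=311: ✓ → 153374
emp_id=312: ✗
emp_id=313: ✗
nyc_sum = 83934 + 143017 + 49154 + 153374 = 429479

429479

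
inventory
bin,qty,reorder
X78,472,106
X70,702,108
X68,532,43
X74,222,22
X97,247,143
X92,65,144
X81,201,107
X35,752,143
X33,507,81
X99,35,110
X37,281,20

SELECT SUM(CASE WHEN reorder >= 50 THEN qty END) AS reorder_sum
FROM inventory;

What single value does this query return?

bin=X78: ✓ → 472
bin=X70: ✓ → 702
bin=X68: ✗
bin=X74: ✗
bin=X97: ✓ → 247
bin=X92: ✓ → 65
bin=X81: ✓ → 201
bin=X35: ✓ → 752
bin=X33: ✓ → 507
bin=X99: ✓ → 35
bin=X37: ✗
reorder_sum = 472 + 702 + 247 + 65 + 201 + 752 + 507 + 35 = 2981

2981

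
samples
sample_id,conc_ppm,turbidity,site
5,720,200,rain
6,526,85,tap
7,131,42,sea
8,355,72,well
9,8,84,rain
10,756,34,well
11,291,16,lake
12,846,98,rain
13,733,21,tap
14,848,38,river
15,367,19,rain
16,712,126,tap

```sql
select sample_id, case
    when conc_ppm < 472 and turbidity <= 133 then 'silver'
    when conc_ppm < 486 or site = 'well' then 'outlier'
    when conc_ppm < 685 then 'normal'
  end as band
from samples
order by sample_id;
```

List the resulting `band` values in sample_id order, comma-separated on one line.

NULL, normal, silver, silver, silver, outlier, silver, NULL, NULL, NULL, silver, NULL

sample_id=5: (no match → NULL) → NULL
sample_id=6: conc_ppm < 685 → normal
sample_id=7: conc_ppm < 472 and turbidity <= 133 → silver
sample_id=8: conc_ppm < 472 and turbidity <= 133 → silver
sample_id=9: conc_ppm < 472 and turbidity <= 133 → silver
sample_id=10: conc_ppm < 486 or site = 'well' → outlier
sample_id=11: conc_ppm < 472 and turbidity <= 133 → silver
sample_id=12: (no match → NULL) → NULL
sample_id=13: (no match → NULL) → NULL
sample_id=14: (no match → NULL) → NULL
sample_id=15: conc_ppm < 472 and turbidity <= 133 → silver
sample_id=16: (no match → NULL) → NULL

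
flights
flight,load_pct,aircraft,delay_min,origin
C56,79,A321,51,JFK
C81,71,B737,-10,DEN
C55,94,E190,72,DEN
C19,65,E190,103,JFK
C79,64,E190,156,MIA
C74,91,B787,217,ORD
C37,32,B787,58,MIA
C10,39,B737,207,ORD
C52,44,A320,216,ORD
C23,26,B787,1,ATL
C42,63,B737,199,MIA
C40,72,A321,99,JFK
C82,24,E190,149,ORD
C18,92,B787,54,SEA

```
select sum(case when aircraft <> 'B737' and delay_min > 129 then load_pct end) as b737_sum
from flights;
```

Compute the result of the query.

223

flight=C56: ✗
flight=C81: ✗
flight=C55: ✗
flight=C19: ✗
flight=C79: ✓ → 64
flight=C74: ✓ → 91
flight=C37: ✗
flight=C10: ✗
flight=C52: ✓ → 44
flight=C23: ✗
flight=C42: ✗
flight=C40: ✗
flight=C82: ✓ → 24
flight=C18: ✗
b737_sum = 64 + 91 + 44 + 24 = 223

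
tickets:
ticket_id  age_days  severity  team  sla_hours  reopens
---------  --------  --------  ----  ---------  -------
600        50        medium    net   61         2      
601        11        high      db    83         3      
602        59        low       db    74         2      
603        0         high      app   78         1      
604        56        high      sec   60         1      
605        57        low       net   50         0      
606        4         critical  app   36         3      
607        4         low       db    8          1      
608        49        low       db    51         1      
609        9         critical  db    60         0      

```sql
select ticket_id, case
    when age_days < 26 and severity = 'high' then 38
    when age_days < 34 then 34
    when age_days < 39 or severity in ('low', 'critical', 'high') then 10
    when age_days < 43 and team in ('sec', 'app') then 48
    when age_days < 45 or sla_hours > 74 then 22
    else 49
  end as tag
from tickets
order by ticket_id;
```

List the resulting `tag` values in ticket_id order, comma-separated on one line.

49, 38, 10, 38, 10, 10, 34, 34, 10, 34

ticket_id=600: ELSE → 49
ticket_id=601: age_days < 26 and severity = 'high' → 38
ticket_id=602: age_days < 39 or severity in ('low', 'critical', 'high') → 10
ticket_id=603: age_days < 26 and severity = 'high' → 38
ticket_id=604: age_days < 39 or severity in ('low', 'critical', 'high') → 10
ticket_id=605: age_days < 39 or severity in ('low', 'critical', 'high') → 10
ticket_id=606: age_days < 34 → 34
ticket_id=607: age_days < 34 → 34
ticket_id=608: age_days < 39 or severity in ('low', 'critical', 'high') → 10
ticket_id=609: age_days < 34 → 34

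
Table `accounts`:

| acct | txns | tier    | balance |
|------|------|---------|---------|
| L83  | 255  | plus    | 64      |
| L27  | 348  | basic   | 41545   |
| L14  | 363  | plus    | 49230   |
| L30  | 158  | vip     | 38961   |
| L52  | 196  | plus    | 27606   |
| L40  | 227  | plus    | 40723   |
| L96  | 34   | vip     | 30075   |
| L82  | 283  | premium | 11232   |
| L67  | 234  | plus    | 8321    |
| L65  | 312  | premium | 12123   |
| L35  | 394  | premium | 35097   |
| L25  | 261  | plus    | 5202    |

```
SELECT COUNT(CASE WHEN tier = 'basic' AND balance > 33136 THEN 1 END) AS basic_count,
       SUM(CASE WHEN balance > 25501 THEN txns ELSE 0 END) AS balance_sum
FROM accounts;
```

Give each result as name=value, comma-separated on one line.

[basic_count: tier = 'basic' AND balance > 33136]
acct=L83: ✗
acct=L27: ✓ → 1
acct=L14: ✗
acct=L30: ✗
acct=L52: ✗
acct=L40: ✗
acct=L96: ✗
acct=L82: ✗
acct=L67: ✗
acct=L65: ✗
acct=L35: ✗
acct=L25: ✗
basic_count = COUNT(1) = 1
—
[balance_sum: balance > 25501]
acct=L83: ✗
acct=L27: ✓ → 348
acct=L14: ✓ → 363
acct=L30: ✓ → 158
acct=L52: ✓ → 196
acct=L40: ✓ → 227
acct=L96: ✓ → 34
acct=L82: ✗
acct=L67: ✗
acct=L65: ✗
acct=L35: ✓ → 394
acct=L25: ✗
balance_sum = 348 + 363 + 158 + 196 + 227 + 34 + 394 = 1720

basic_count=1, balance_sum=1720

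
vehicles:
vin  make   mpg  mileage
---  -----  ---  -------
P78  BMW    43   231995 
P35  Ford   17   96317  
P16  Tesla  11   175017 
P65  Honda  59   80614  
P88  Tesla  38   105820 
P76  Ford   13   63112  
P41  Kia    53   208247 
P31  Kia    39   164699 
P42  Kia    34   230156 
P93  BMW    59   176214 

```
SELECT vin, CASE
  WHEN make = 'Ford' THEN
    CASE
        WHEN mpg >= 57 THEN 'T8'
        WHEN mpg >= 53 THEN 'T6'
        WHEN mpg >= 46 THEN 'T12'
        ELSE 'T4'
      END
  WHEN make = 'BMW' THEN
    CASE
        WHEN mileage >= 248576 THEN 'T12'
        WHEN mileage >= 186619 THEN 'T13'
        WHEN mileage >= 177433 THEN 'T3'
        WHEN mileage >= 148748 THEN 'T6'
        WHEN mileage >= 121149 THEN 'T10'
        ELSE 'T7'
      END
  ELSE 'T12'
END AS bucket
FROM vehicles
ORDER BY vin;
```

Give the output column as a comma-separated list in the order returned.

vin=P16: make='Tesla' → outer ELSE → T12
vin=P31: make='Kia' → outer ELSE → T12
vin=P35: make='Ford' → inner[ELSE] → T4
vin=P41: make='Kia' → outer ELSE → T12
vin=P42: make='Kia' → outer ELSE → T12
vin=P65: make='Honda' → outer ELSE → T12
vin=P76: make='Ford' → inner[ELSE] → T4
vin=P78: make='BMW' → inner[mileage >= 186619] → T13
vin=P88: make='Tesla' → outer ELSE → T12
vin=P93: make='BMW' → inner[mileage >= 148748] → T6

T12, T12, T4, T12, T12, T12, T4, T13, T12, T6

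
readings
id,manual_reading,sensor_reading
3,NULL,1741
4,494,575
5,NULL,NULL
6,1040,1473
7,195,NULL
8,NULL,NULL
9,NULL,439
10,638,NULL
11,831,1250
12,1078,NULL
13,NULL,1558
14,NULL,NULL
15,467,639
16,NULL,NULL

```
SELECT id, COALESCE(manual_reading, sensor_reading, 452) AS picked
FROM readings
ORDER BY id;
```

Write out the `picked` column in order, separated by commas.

id=3: manual_reading=NULL, sensor_reading=1741 → 1741
id=4: manual_reading=494 → 494
id=5: manual_reading=NULL, sensor_reading=NULL, → literal 452 → 452
id=6: manual_reading=1040 → 1040
id=7: manual_reading=195 → 195
id=8: manual_reading=NULL, sensor_reading=NULL, → literal 452 → 452
id=9: manual_reading=NULL, sensor_reading=439 → 439
id=10: manual_reading=638 → 638
id=11: manual_reading=831 → 831
id=12: manual_reading=1078 → 1078
id=13: manual_reading=NULL, sensor_reading=1558 → 1558
id=14: manual_reading=NULL, sensor_reading=NULL, → literal 452 → 452
id=15: manual_reading=467 → 467
id=16: manual_reading=NULL, sensor_reading=NULL, → literal 452 → 452

1741, 494, 452, 1040, 195, 452, 439, 638, 831, 1078, 1558, 452, 467, 452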